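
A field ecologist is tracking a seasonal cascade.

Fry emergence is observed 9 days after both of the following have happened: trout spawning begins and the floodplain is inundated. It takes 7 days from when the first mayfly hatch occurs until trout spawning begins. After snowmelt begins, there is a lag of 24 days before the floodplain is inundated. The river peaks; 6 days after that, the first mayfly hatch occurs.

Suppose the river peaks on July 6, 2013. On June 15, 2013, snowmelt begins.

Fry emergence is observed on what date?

The river peaks: Jul 6, 2013.
The first mayfly hatch occurs: Jul 6, 2013 + 6 days = Jul 12, 2013.
Trout spawning begins: Jul 12, 2013 + 7 days = Jul 19, 2013.
Snowmelt begins: Jun 15, 2013.
The floodplain is inundated: Jun 15, 2013 + 24 days = Jul 9, 2013.
Both prerequisites met — trout spawning begins (Jul 19, 2013), the floodplain is inundated (Jul 9, 2013); the later is Jul 19, 2013.
Fry emergence is observed: Jul 19, 2013 + 9 days = Jul 28, 2013.

July 28, 2013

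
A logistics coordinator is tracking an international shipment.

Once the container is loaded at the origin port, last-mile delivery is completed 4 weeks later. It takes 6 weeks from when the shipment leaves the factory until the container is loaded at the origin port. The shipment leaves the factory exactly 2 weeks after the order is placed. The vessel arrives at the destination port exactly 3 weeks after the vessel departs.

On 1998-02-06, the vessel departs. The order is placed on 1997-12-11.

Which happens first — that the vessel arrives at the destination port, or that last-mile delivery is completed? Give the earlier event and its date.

The vessel departs: Feb 6, 1998.
The vessel arrives at the destination port: Feb 6, 1998 + 3 weeks = Feb 27, 1998.
The order is placed: Dec 11, 1997.
The shipment leaves the factory: Dec 11, 1997 + 2 weeks = Dec 25, 1997.
The container is loaded at the origin port: Dec 25, 1997 + 6 weeks = Feb 5, 1998.
Last-mile delivery is completed: Feb 5, 1998 + 4 weeks = Mar 5, 1998.
Comparing: the vessel arrives at the destination port on Feb 27, 1998 vs last-mile delivery is completed on Mar 5, 1998. Earlier: the vessel arrives at the destination port.

The vessel arrives at the destination port — 1998-02-27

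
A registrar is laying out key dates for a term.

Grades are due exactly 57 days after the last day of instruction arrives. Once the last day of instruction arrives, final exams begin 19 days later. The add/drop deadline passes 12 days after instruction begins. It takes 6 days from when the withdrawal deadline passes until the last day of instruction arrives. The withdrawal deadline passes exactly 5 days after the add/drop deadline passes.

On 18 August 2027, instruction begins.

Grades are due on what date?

6 November 2027

Instruction begins: Aug 18, 2027.
The add/drop deadline passes: Aug 18, 2027 + 12 days = Aug 30, 2027.
The withdrawal deadline passes: Aug 30, 2027 + 5 days = Sep 4, 2027.
The last day of instruction arrives: Sep 4, 2027 + 6 days = Sep 10, 2027.
Grades are due: Sep 10, 2027 + 57 days = Nov 6, 2027.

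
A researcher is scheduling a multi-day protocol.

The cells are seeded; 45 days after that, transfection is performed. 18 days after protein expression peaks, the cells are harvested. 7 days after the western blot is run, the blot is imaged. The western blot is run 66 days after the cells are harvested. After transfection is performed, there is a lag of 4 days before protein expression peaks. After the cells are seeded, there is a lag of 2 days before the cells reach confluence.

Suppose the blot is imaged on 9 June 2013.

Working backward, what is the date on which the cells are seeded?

20 January 2013

The blot is imaged: Jun 9, 2013.
The western blot is run: Jun 9, 2013 − 7 days = Jun 2, 2013.
The cells are harvested: Jun 2, 2013 − 66 days = Mar 28, 2013.
Protein expression peaks: Mar 28, 2013 − 18 days = Mar 10, 2013.
Transfection is performed: Mar 10, 2013 − 4 days = Mar 6, 2013.
The cells are seeded: Mar 6, 2013 − 45 days = Jan 20, 2013.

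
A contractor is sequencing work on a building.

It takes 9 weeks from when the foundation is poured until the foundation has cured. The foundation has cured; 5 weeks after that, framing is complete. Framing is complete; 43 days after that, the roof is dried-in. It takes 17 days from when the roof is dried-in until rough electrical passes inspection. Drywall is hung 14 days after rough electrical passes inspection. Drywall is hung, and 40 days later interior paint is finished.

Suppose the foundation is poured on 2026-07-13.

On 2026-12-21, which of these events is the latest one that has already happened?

Rough electrical passes inspection

The foundation is poured: Jul 13, 2026.
The foundation has cured: Jul 13, 2026 + 9 weeks = Sep 14, 2026.
Framing is complete: Sep 14, 2026 + 5 weeks = Oct 19, 2026.
The roof is dried-in: Oct 19, 2026 + 43 days = Dec 1, 2026.
Rough electrical passes inspection: Dec 1, 2026 + 17 days = Dec 18, 2026.
Drywall is hung: Dec 18, 2026 + 14 days = Jan 1, 2027.
Interior paint is finished: Jan 1, 2027 + 40 days = Feb 10, 2027.
Dec 21, 2026 falls between when rough electrical passes inspection (Dec 18, 2026) and when drywall is hung (Jan 1, 2027).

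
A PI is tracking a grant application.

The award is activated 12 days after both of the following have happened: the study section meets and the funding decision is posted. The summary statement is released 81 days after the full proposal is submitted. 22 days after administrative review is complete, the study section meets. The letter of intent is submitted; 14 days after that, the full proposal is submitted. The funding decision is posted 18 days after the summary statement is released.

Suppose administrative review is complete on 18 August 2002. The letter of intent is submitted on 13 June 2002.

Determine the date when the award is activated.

16 October 2002

Administrative review is complete: Aug 18, 2002.
The study section meets: Aug 18, 2002 + 22 days = Sep 9, 2002.
The letter of intent is submitted: Jun 13, 2002.
The full proposal is submitted: Jun 13, 2002 + 14 days = Jun 27, 2002.
The summary statement is released: Jun 27, 2002 + 81 days = Sep 16, 2002.
The funding decision is posted: Sep 16, 2002 + 18 days = Oct 4, 2002.
Both prerequisites met — the study section meets (Sep 9, 2002), the funding decision is posted (Oct 4, 2002); the later is Oct 4, 2002.
The award is activated: Oct 4, 2002 + 12 days = Oct 16, 2002.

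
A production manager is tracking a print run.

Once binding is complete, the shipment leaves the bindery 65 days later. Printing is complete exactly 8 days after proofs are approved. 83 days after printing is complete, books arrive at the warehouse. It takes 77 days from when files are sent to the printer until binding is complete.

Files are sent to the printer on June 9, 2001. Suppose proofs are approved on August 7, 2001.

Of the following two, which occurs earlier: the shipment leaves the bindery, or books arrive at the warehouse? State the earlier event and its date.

Files are sent to the printer: Jun 9, 2001.
Binding is complete: Jun 9, 2001 + 77 days = Aug 25, 2001.
The shipment leaves the bindery: Aug 25, 2001 + 65 days = Oct 29, 2001.
Proofs are approved: Aug 7, 2001.
Printing is complete: Aug 7, 2001 + 8 days = Aug 15, 2001.
Books arrive at the warehouse: Aug 15, 2001 + 83 days = Nov 6, 2001.
Comparing: the shipment leaves the bindery on Oct 29, 2001 vs books arrive at the warehouse on Nov 6, 2001. Earlier: the shipment leaves the bindery.

The shipment leaves the bindery — October 29, 2001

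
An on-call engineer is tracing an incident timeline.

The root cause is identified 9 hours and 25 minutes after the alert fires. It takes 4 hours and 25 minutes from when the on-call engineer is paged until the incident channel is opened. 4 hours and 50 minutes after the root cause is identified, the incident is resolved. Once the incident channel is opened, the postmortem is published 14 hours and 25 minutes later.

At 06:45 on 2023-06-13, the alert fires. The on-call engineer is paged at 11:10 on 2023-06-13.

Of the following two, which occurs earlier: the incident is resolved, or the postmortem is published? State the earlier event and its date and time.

The incident is resolved — 21:00 on 2023-06-13

The alert fires: 06:45 Jun 13, 2023.
The root cause is identified: 06:45 Jun 13, 2023 + 9h25m = 16:10 Jun 13, 2023.
The incident is resolved: 16:10 Jun 13, 2023 + 4h50m = 21:00 Jun 13, 2023.
The on-call engineer is paged: 11:10 Jun 13, 2023.
The incident channel is opened: 11:10 Jun 13, 2023 + 4h25m = 15:35 Jun 13, 2023.
The postmortem is published: 15:35 Jun 13, 2023 + 14h25m = 06:00 Jun 14, 2023.
Comparing: the incident is resolved at 21:00 Jun 13, 2023 vs the postmortem is published at 06:00 Jun 14, 2023. Earlier: the incident is resolved.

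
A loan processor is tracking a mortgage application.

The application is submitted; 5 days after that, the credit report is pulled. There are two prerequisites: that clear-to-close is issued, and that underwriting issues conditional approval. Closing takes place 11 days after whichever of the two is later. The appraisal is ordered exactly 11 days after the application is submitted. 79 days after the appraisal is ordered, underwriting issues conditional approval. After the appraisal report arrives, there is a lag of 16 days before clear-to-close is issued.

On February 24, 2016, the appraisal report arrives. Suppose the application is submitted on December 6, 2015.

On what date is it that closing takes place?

March 22, 2016

The appraisal report arrives: Feb 24, 2016.
Clear-to-close is issued: Feb 24, 2016 + 16 days = Mar 11, 2016.
The application is submitted: Dec 6, 2015.
The appraisal is ordered: Dec 6, 2015 + 11 days = Dec 17, 2015.
Underwriting issues conditional approval: Dec 17, 2015 + 79 days = Mar 5, 2016.
Both prerequisites met — clear-to-close is issued (Mar 11, 2016), underwriting issues conditional approval (Mar 5, 2016); the later is Mar 11, 2016.
Closing takes place: Mar 11, 2016 + 11 days = Mar 22, 2016.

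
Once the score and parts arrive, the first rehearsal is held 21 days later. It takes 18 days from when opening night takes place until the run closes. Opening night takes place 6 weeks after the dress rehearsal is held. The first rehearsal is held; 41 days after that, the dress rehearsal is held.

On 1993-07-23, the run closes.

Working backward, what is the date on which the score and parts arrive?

The run closes: Jul 23, 1993.
Opening night takes place: Jul 23, 1993 − 18 days = Jul 5, 1993.
The dress rehearsal is held: Jul 5, 1993 − 6 weeks = May 24, 1993.
The first rehearsal is held: May 24, 1993 − 41 days = Apr 13, 1993.
The score and parts arrive: Apr 13, 1993 − 21 days = Mar 23, 1993.

1993-03-23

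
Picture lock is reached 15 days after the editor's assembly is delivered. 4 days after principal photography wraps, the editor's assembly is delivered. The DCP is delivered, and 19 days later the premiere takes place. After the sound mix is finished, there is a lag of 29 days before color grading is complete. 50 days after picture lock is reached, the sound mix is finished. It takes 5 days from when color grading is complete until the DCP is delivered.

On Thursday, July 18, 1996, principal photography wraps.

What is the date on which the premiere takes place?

Sunday, November 17, 1996

Principal photography wraps: Jul 18, 1996.
The editor's assembly is delivered: Jul 18, 1996 + 4 days = Jul 22, 1996.
Picture lock is reached: Jul 22, 1996 + 15 days = Aug 6, 1996.
The sound mix is finished: Aug 6, 1996 + 50 days = Sep 25, 1996.
Color grading is complete: Sep 25, 1996 + 29 days = Oct 24, 1996.
The DCP is delivered: Oct 24, 1996 + 5 days = Oct 29, 1996.
The premiere takes place: Oct 29, 1996 + 19 days = Nov 17, 1996.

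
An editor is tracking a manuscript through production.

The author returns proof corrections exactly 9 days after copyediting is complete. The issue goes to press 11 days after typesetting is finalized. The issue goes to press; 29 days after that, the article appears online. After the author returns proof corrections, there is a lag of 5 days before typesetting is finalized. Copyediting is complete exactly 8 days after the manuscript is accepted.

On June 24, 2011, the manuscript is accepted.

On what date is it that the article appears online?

August 25, 2011

The manuscript is accepted: Jun 24, 2011.
Copyediting is complete: Jun 24, 2011 + 8 days = Jul 2, 2011.
The author returns proof corrections: Jul 2, 2011 + 9 days = Jul 11, 2011.
Typesetting is finalized: Jul 11, 2011 + 5 days = Jul 16, 2011.
The issue goes to press: Jul 16, 2011 + 11 days = Jul 27, 2011.
The article appears online: Jul 27, 2011 + 29 days = Aug 25, 2011.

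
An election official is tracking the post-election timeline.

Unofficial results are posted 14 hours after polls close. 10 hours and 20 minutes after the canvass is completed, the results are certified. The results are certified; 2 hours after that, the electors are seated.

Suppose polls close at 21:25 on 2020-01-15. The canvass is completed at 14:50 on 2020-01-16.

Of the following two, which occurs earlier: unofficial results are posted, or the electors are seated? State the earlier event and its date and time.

Polls close: 21:25 Jan 15, 2020.
Unofficial results are posted: 21:25 Jan 15, 2020 + 14h = 11:25 Jan 16, 2020.
The canvass is completed: 14:50 Jan 16, 2020.
The results are certified: 14:50 Jan 16, 2020 + 10h20m = 01:10 Jan 17, 2020.
The electors are seated: 01:10 Jan 17, 2020 + 2h = 03:10 Jan 17, 2020.
Comparing: unofficial results are posted at 11:25 Jan 16, 2020 vs the electors are seated at 03:10 Jan 17, 2020. Earlier: unofficial results are posted.

Unofficial results are posted — 11:25 on 2020-01-16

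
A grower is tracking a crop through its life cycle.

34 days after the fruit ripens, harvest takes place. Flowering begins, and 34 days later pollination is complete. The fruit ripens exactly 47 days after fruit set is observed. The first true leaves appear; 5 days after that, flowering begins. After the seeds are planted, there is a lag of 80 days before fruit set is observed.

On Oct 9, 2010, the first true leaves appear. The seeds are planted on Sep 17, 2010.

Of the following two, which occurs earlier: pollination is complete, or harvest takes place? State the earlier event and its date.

The first true leaves appear: Oct 9, 2010.
Flowering begins: Oct 9, 2010 + 5 days = Oct 14, 2010.
Pollination is complete: Oct 14, 2010 + 34 days = Nov 17, 2010.
The seeds are planted: Sep 17, 2010.
Fruit set is observed: Sep 17, 2010 + 80 days = Dec 6, 2010.
The fruit ripens: Dec 6, 2010 + 47 days = Jan 22, 2011.
Harvest takes place: Jan 22, 2011 + 34 days = Feb 25, 2011.
Comparing: pollination is complete on Nov 17, 2010 vs harvest takes place on Feb 25, 2011. Earlier: pollination is complete.

Pollination is complete — Nov 17, 2010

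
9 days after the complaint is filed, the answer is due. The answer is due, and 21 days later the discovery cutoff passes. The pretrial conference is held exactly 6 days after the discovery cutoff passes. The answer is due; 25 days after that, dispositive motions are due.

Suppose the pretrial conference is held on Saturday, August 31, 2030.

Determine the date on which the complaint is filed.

Friday, July 26, 2030

The pretrial conference is held: Aug 31, 2030.
The discovery cutoff passes: Aug 31, 2030 − 6 days = Aug 25, 2030.
The answer is due: Aug 25, 2030 − 21 days = Aug 4, 2030.
The complaint is filed: Aug 4, 2030 − 9 days = Jul 26, 2030.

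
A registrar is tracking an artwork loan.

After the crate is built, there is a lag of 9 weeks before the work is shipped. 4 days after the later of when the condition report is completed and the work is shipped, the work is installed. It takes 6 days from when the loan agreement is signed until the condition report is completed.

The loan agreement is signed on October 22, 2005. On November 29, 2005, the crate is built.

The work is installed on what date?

February 4, 2006

The loan agreement is signed: Oct 22, 2005.
The condition report is completed: Oct 22, 2005 + 6 days = Oct 28, 2005.
The crate is built: Nov 29, 2005.
The work is shipped: Nov 29, 2005 + 9 weeks = Jan 31, 2006.
Both prerequisites met — the condition report is completed (Oct 28, 2005), the work is shipped (Jan 31, 2006); the later is Jan 31, 2006.
The work is installed: Jan 31, 2006 + 4 days = Feb 4, 2006.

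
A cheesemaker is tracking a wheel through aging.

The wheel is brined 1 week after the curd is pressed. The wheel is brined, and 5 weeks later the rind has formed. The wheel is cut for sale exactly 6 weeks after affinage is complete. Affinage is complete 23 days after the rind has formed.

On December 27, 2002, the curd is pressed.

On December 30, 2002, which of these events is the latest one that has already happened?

The curd is pressed

The curd is pressed: Dec 27, 2002.
The wheel is brined: Dec 27, 2002 + 1 week = Jan 3, 2003.
The rind has formed: Jan 3, 2003 + 5 weeks = Feb 7, 2003.
Affinage is complete: Feb 7, 2003 + 23 days = Mar 2, 2003.
The wheel is cut for sale: Mar 2, 2003 + 6 weeks = Apr 13, 2003.
Dec 30, 2002 falls between when the curd is pressed (Dec 27, 2002) and when the wheel is brined (Jan 3, 2003).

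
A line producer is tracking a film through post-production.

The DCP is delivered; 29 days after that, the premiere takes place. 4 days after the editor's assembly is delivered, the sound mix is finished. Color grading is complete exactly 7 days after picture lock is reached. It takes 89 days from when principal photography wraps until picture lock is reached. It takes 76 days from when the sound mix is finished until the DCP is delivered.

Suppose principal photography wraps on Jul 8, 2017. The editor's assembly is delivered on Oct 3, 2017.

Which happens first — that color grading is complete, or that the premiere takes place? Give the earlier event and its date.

Color grading is complete — Oct 12, 2017

Principal photography wraps: Jul 8, 2017.
Picture lock is reached: Jul 8, 2017 + 89 days = Oct 5, 2017.
Color grading is complete: Oct 5, 2017 + 7 days = Oct 12, 2017.
The editor's assembly is delivered: Oct 3, 2017.
The sound mix is finished: Oct 3, 2017 + 4 days = Oct 7, 2017.
The DCP is delivered: Oct 7, 2017 + 76 days = Dec 22, 2017.
The premiere takes place: Dec 22, 2017 + 29 days = Jan 20, 2018.
Comparing: color grading is complete on Oct 12, 2017 vs the premiere takes place on Jan 20, 2018. Earlier: color grading is complete.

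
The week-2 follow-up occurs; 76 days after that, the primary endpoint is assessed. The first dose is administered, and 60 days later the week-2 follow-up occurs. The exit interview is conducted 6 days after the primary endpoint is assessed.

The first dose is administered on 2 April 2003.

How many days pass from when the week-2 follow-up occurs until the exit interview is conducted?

82 days

Causal path: the week-2 follow-up occurs → the primary endpoint is assessed → the exit interview is conducted.
Total delay along the path: 76 + 6 = 82 days.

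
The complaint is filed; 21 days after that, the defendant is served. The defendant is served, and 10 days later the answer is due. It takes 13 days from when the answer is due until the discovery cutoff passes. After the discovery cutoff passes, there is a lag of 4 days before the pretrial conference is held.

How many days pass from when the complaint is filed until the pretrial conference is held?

48 days

Causal path: the complaint is filed → the defendant is served → the answer is due → the discovery cutoff passes → the pretrial conference is held.
Total delay along the path: 21 + 10 + 13 + 4 = 48 days.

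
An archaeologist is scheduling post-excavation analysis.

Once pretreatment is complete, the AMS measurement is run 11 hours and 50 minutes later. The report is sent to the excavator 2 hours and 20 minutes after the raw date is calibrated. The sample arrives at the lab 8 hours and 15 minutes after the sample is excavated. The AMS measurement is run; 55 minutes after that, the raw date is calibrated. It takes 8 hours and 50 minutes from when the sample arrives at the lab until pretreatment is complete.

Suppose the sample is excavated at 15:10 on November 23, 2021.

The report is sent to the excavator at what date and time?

23:20 on November 24, 2021

The sample is excavated: 15:10 Nov 23, 2021.
The sample arrives at the lab: 15:10 Nov 23, 2021 + 8h15m = 23:25 Nov 23, 2021.
Pretreatment is complete: 23:25 Nov 23, 2021 + 8h50m = 08:15 Nov 24, 2021.
The AMS measurement is run: 08:15 Nov 24, 2021 + 11h50m = 20:05 Nov 24, 2021.
The raw date is calibrated: 20:05 Nov 24, 2021 + 55m = 21:00 Nov 24, 2021.
The report is sent to the excavator: 21:00 Nov 24, 2021 + 2h20m = 23:20 Nov 24, 2021.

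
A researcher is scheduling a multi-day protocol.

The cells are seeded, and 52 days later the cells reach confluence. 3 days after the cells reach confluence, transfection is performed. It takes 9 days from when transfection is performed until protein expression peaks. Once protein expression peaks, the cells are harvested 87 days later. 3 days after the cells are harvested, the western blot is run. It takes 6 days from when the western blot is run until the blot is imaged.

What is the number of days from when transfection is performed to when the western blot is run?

99 days

Causal path: transfection is performed → protein expression peaks → the cells are harvested → the western blot is run.
Total delay along the path: 9 + 87 + 3 = 99 days.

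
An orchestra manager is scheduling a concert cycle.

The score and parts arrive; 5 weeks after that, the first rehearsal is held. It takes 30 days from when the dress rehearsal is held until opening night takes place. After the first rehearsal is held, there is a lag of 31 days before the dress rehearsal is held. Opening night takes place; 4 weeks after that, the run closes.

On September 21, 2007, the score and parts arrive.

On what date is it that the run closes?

January 23, 2008

The score and parts arrive: Sep 21, 2007.
The first rehearsal is held: Sep 21, 2007 + 5 weeks = Oct 26, 2007.
The dress rehearsal is held: Oct 26, 2007 + 31 days = Nov 26, 2007.
Opening night takes place: Nov 26, 2007 + 30 days = Dec 26, 2007.
The run closes: Dec 26, 2007 + 4 weeks = Jan 23, 2008.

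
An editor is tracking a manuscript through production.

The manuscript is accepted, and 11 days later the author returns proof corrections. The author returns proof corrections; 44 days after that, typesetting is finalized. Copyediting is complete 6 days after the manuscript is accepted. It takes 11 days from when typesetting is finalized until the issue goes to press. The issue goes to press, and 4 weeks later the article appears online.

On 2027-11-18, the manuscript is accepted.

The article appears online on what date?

The manuscript is accepted: Nov 18, 2027.
The author returns proof corrections: Nov 18, 2027 + 11 days = Nov 29, 2027.
Typesetting is finalized: Nov 29, 2027 + 44 days = Jan 12, 2028.
The issue goes to press: Jan 12, 2028 + 11 days = Jan 23, 2028.
The article appears online: Jan 23, 2028 + 4 weeks = Feb 20, 2028.

2028-02-20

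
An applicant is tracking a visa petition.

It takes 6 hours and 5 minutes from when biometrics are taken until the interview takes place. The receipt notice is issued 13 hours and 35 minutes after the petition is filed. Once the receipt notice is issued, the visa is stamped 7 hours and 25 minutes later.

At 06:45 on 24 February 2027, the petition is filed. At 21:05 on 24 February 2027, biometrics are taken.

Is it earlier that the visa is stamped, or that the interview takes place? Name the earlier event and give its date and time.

The interview takes place — 03:10 on 25 February 2027

The petition is filed: 06:45 Feb 24, 2027.
The receipt notice is issued: 06:45 Feb 24, 2027 + 13h35m = 20:20 Feb 24, 2027.
The visa is stamped: 20:20 Feb 24, 2027 + 7h25m = 03:45 Feb 25, 2027.
Biometrics are taken: 21:05 Feb 24, 2027.
The interview takes place: 21:05 Feb 24, 2027 + 6h05m = 03:10 Feb 25, 2027.
Comparing: the visa is stamped at 03:45 Feb 25, 2027 vs the interview takes place at 03:10 Feb 25, 2027. Earlier: the interview takes place.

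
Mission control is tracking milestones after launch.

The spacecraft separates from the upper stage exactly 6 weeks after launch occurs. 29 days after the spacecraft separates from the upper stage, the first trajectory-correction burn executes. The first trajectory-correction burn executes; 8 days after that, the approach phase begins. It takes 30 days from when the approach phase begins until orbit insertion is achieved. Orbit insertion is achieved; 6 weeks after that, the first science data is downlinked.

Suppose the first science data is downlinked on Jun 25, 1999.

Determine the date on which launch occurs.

Jan 25, 1999

The first science data is downlinked: Jun 25, 1999.
Orbit insertion is achieved: Jun 25, 1999 − 6 weeks = May 14, 1999.
The approach phase begins: May 14, 1999 − 30 days = Apr 14, 1999.
The first trajectory-correction burn executes: Apr 14, 1999 − 8 days = Apr 6, 1999.
The spacecraft separates from the upper stage: Apr 6, 1999 − 29 days = Mar 8, 1999.
Launch occurs: Mar 8, 1999 − 6 weeks = Jan 25, 1999.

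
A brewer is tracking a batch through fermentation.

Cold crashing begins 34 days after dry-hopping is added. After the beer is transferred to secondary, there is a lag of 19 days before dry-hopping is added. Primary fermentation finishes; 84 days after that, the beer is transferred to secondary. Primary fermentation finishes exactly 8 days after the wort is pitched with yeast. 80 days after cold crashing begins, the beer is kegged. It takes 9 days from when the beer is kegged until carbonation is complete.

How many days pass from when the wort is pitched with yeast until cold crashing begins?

145 days

Causal path: the wort is pitched with yeast → primary fermentation finishes → the beer is transferred to secondary → dry-hopping is added → cold crashing begins.
Total delay along the path: 8 + 84 + 19 + 34 = 145 days.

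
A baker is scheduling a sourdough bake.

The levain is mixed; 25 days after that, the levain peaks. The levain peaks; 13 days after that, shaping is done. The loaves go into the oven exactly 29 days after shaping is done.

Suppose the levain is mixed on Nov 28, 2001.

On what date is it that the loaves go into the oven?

Feb 3, 2002

The levain is mixed: Nov 28, 2001.
The levain peaks: Nov 28, 2001 + 25 days = Dec 23, 2001.
Shaping is done: Dec 23, 2001 + 13 days = Jan 5, 2002.
The loaves go into the oven: Jan 5, 2002 + 29 days = Feb 3, 2002.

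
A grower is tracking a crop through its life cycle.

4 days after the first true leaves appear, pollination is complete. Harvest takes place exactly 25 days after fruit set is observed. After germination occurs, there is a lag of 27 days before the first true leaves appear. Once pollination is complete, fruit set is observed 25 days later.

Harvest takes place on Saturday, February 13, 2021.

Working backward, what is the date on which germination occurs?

Harvest takes place: Feb 13, 2021.
Fruit set is observed: Feb 13, 2021 − 25 days = Jan 19, 2021.
Pollination is complete: Jan 19, 2021 − 25 days = Dec 25, 2020.
The first true leaves appear: Dec 25, 2020 − 4 days = Dec 21, 2020.
Germination occurs: Dec 21, 2020 − 27 days = Nov 24, 2020.

Tuesday, November 24, 2020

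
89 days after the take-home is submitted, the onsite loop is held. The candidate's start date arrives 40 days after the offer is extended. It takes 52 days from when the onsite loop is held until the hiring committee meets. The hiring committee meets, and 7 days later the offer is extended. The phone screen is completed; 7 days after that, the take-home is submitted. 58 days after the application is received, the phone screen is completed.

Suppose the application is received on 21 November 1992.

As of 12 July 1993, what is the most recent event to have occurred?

The offer is extended

The application is received: Nov 21, 1992.
The phone screen is completed: Nov 21, 1992 + 58 days = Jan 18, 1993.
The take-home is submitted: Jan 18, 1993 + 7 days = Jan 25, 1993.
The onsite loop is held: Jan 25, 1993 + 89 days = Apr 24, 1993.
The hiring committee meets: Apr 24, 1993 + 52 days = Jun 15, 1993.
The offer is extended: Jun 15, 1993 + 7 days = Jun 22, 1993.
The candidate's start date arrives: Jun 22, 1993 + 40 days = Aug 1, 1993.
Jul 12, 1993 falls between when the offer is extended (Jun 22, 1993) and when the candidate's start date arrives (Aug 1, 1993).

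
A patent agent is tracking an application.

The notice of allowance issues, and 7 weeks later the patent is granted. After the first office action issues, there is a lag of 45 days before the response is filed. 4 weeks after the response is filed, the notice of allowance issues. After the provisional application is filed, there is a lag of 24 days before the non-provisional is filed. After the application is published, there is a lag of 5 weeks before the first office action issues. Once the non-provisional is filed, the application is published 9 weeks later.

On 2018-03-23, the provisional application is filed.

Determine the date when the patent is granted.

The provisional application is filed: Mar 23, 2018.
The non-provisional is filed: Mar 23, 2018 + 24 days = Apr 16, 2018.
The application is published: Apr 16, 2018 + 9 weeks = Jun 18, 2018.
The first office action issues: Jun 18, 2018 + 5 weeks = Jul 23, 2018.
The response is filed: Jul 23, 2018 + 45 days = Sep 6, 2018.
The notice of allowance issues: Sep 6, 2018 + 4 weeks = Oct 4, 2018.
The patent is granted: Oct 4, 2018 + 7 weeks = Nov 22, 2018.

2018-11-22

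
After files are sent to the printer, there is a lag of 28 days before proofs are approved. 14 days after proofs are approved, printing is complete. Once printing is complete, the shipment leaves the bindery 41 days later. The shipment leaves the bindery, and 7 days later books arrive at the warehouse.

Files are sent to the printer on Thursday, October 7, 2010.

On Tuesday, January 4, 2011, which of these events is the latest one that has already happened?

The shipment leaves the bindery

Files are sent to the printer: Oct 7, 2010.
Proofs are approved: Oct 7, 2010 + 28 days = Nov 4, 2010.
Printing is complete: Nov 4, 2010 + 14 days = Nov 18, 2010.
The shipment leaves the bindery: Nov 18, 2010 + 41 days = Dec 29, 2010.
Books arrive at the warehouse: Dec 29, 2010 + 7 days = Jan 5, 2011.
Jan 4, 2011 falls between when the shipment leaves the bindery (Dec 29, 2010) and when books arrive at the warehouse (Jan 5, 2011).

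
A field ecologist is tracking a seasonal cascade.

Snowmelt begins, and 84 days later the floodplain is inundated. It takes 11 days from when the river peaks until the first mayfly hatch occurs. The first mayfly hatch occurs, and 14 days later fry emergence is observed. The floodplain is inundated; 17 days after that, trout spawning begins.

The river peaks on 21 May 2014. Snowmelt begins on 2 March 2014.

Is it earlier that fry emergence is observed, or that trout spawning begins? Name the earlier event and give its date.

The river peaks: May 21, 2014.
The first mayfly hatch occurs: May 21, 2014 + 11 days = Jun 1, 2014.
Fry emergence is observed: Jun 1, 2014 + 14 days = Jun 15, 2014.
Snowmelt begins: Mar 2, 2014.
The floodplain is inundated: Mar 2, 2014 + 84 days = May 25, 2014.
Trout spawning begins: May 25, 2014 + 17 days = Jun 11, 2014.
Comparing: fry emergence is observed on Jun 15, 2014 vs trout spawning begins on Jun 11, 2014. Earlier: trout spawning begins.

Trout spawning begins — 11 June 2014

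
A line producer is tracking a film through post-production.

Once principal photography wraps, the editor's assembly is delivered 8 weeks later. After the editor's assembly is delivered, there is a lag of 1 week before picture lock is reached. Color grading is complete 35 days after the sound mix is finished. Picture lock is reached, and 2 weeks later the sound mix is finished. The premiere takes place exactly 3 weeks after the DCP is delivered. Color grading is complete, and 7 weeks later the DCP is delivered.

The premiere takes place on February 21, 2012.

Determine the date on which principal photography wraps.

The premiere takes place: Feb 21, 2012.
The DCP is delivered: Feb 21, 2012 − 3 weeks = Jan 31, 2012.
Color grading is complete: Jan 31, 2012 − 7 weeks = Dec 13, 2011.
The sound mix is finished: Dec 13, 2011 − 35 days = Nov 8, 2011.
Picture lock is reached: Nov 8, 2011 − 2 weeks = Oct 25, 2011.
The editor's assembly is delivered: Oct 25, 2011 − 1 week = Oct 18, 2011.
Principal photography wraps: Oct 18, 2011 − 8 weeks = Aug 23, 2011.

August 23, 2011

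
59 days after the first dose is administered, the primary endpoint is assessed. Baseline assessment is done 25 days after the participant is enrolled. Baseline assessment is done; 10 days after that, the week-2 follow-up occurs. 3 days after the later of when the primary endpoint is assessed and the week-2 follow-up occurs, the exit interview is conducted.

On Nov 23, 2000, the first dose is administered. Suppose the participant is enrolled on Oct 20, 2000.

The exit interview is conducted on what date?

Jan 24, 2001

The first dose is administered: Nov 23, 2000.
The primary endpoint is assessed: Nov 23, 2000 + 59 days = Jan 21, 2001.
The participant is enrolled: Oct 20, 2000.
Baseline assessment is done: Oct 20, 2000 + 25 days = Nov 14, 2000.
The week-2 follow-up occurs: Nov 14, 2000 + 10 days = Nov 24, 2000.
Both prerequisites met — the primary endpoint is assessed (Jan 21, 2001), the week-2 follow-up occurs (Nov 24, 2000); the later is Jan 21, 2001.
The exit interview is conducted: Jan 21, 2001 + 3 days = Jan 24, 2001.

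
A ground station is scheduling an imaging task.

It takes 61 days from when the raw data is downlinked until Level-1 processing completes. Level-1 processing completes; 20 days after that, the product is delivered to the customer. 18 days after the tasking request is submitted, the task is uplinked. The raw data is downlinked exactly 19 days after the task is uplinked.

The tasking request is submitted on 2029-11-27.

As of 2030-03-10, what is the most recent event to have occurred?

Level-1 processing completes

The tasking request is submitted: Nov 27, 2029.
The task is uplinked: Nov 27, 2029 + 18 days = Dec 15, 2029.
The raw data is downlinked: Dec 15, 2029 + 19 days = Jan 3, 2030.
Level-1 processing completes: Jan 3, 2030 + 61 days = Mar 5, 2030.
The product is delivered to the customer: Mar 5, 2030 + 20 days = Mar 25, 2030.
Mar 10, 2030 falls between when Level-1 processing completes (Mar 5, 2030) and when the product is delivered to the customer (Mar 25, 2030).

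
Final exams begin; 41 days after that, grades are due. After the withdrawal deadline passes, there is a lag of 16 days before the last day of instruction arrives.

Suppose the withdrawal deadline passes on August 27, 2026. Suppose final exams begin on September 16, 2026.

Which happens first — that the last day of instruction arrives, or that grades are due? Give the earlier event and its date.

The withdrawal deadline passes: Aug 27, 2026.
The last day of instruction arrives: Aug 27, 2026 + 16 days = Sep 12, 2026.
Final exams begin: Sep 16, 2026.
Grades are due: Sep 16, 2026 + 41 days = Oct 27, 2026.
Comparing: the last day of instruction arrives on Sep 12, 2026 vs grades are due on Oct 27, 2026. Earlier: the last day of instruction arrives.

The last day of instruction arrives — September 12, 2026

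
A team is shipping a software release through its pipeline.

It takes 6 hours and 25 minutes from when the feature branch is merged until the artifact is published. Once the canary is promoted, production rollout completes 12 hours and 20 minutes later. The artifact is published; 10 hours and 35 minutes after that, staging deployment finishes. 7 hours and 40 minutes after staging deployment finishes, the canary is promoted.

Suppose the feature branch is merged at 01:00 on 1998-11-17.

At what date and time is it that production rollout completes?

The feature branch is merged: 01:00 Nov 17, 1998.
The artifact is published: 01:00 Nov 17, 1998 + 6h25m = 07:25 Nov 17, 1998.
Staging deployment finishes: 07:25 Nov 17, 1998 + 10h35m = 18:00 Nov 17, 1998.
The canary is promoted: 18:00 Nov 17, 1998 + 7h40m = 01:40 Nov 18, 1998.
Production rollout completes: 01:40 Nov 18, 1998 + 12h20m = 14:00 Nov 18, 1998.

14:00 on 1998-11-18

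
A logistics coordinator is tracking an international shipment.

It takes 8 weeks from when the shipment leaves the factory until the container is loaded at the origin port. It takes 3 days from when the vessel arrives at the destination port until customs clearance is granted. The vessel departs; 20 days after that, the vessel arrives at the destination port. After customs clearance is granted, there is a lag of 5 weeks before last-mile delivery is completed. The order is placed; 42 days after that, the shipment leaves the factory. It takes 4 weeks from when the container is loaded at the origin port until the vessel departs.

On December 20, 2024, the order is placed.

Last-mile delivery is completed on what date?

June 22, 2025

The order is placed: Dec 20, 2024.
The shipment leaves the factory: Dec 20, 2024 + 42 days = Jan 31, 2025.
The container is loaded at the origin port: Jan 31, 2025 + 8 weeks = Mar 28, 2025.
The vessel departs: Mar 28, 2025 + 4 weeks = Apr 25, 2025.
The vessel arrives at the destination port: Apr 25, 2025 + 20 days = May 15, 2025.
Customs clearance is granted: May 15, 2025 + 3 days = May 18, 2025.
Last-mile delivery is completed: May 18, 2025 + 5 weeks = Jun 22, 2025.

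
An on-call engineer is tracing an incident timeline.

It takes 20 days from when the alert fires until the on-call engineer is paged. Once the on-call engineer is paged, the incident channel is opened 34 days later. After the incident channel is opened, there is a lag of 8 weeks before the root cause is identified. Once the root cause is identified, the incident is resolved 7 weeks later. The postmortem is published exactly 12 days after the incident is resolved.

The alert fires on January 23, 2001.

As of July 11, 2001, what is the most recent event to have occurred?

The alert fires: Jan 23, 2001.
The on-call engineer is paged: Jan 23, 2001 + 20 days = Feb 12, 2001.
The incident channel is opened: Feb 12, 2001 + 34 days = Mar 18, 2001.
The root cause is identified: Mar 18, 2001 + 8 weeks = May 13, 2001.
The incident is resolved: May 13, 2001 + 7 weeks = Jul 1, 2001.
The postmortem is published: Jul 1, 2001 + 12 days = Jul 13, 2001.
Jul 11, 2001 falls between when the incident is resolved (Jul 1, 2001) and when the postmortem is published (Jul 13, 2001).

The incident is resolved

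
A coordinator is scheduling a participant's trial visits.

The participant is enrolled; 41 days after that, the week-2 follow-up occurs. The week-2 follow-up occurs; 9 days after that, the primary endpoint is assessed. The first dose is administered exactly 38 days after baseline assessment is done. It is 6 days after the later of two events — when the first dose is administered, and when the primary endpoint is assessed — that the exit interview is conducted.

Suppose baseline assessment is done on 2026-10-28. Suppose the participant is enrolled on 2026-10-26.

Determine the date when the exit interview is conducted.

2026-12-21

Baseline assessment is done: Oct 28, 2026.
The first dose is administered: Oct 28, 2026 + 38 days = Dec 5, 2026.
The participant is enrolled: Oct 26, 2026.
The week-2 follow-up occurs: Oct 26, 2026 + 41 days = Dec 6, 2026.
The primary endpoint is assessed: Dec 6, 2026 + 9 days = Dec 15, 2026.
Both prerequisites met — the first dose is administered (Dec 5, 2026), the primary endpoint is assessed (Dec 15, 2026); the later is Dec 15, 2026.
The exit interview is conducted: Dec 15, 2026 + 6 days = Dec 21, 2026.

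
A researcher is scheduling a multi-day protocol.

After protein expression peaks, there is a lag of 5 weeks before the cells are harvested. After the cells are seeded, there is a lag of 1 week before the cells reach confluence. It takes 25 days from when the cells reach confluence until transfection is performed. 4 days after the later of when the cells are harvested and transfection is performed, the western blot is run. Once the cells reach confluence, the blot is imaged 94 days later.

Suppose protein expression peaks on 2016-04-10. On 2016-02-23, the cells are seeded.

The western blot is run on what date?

Protein expression peaks: Apr 10, 2016.
The cells are harvested: Apr 10, 2016 + 5 weeks = May 15, 2016.
The cells are seeded: Feb 23, 2016.
The cells reach confluence: Feb 23, 2016 + 1 week = Mar 1, 2016.
Transfection is performed: Mar 1, 2016 + 25 days = Mar 26, 2016.
Both prerequisites met — the cells are harvested (May 15, 2016), transfection is performed (Mar 26, 2016); the later is May 15, 2016.
The western blot is run: May 15, 2016 + 4 days = May 19, 2016.

2016-05-19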